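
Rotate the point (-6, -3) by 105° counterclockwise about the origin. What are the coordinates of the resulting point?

Rotation matrix for 105°: [[cos 105°, -sin 105°], [sin 105°, cos 105°]] ≈ [[-0.258819, -0.965926], [0.965926, -0.258819]]
[[-0.258819, -0.965926], [0.965926, -0.258819]] × [-6, -3]ᵀ ≈ [4.4507, -5.0191]ᵀ
Result: (4.4507, -5.0191)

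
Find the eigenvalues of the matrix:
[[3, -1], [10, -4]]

Characteristic equation: det(A - λI) = 0
λ² - (trace)λ + (det) = 0
trace = 3 + -4 = -1, det = (3)(-4) - (-1)(10) = -2
λ² - (-1)λ + (-2) = 0
λ = (-1 ± √((-1)² - 4·(-2))) / 2 = (-1 ± √9) / 2
Solving: λ = -2, 1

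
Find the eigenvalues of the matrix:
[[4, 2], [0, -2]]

Characteristic equation: det(A - λI) = 0
λ² - (trace)λ + (det) = 0
trace = 4 + -2 = 2, det = (4)(-2) - (2)(0) = -8
λ² - (2)λ + (-8) = 0
λ = (2 ± √((2)² - 4·(-8))) / 2 = (2 ± √36) / 2
Solving: λ = -2, 4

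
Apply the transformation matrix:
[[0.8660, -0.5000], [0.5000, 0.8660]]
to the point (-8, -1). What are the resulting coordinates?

Matrix multiplication:
[[0.8660, -0.5000], [0.5000, 0.8660]] × [-8, -1]ᵀ
= [(0.8660)(-8) + (-0.5000)(-1), (0.5000)(-8) + (0.8660)(-1)]ᵀ
= [-6.4280, -4.8660]ᵀ
Result: (-6.4280, -4.8660)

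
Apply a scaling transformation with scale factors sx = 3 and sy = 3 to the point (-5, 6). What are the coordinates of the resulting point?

Scaling matrix:
[[3, 0], [0, 3]]
Result: (-5 × 3, 6 × 3) = (-15, 18)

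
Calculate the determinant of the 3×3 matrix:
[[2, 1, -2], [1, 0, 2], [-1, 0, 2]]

Expansion along first row:
det = 2·det([[0,2],[0,2]]) - 1·det([[1,2],[-1,2]]) + -2·det([[1,0],[-1,0]])
    = 2·(0·2 - 2·0) - 1·(1·2 - 2·-1) + -2·(1·0 - 0·-1)
    = 2·0 - 1·4 + -2·0
    = 0 + -4 + 0 = -4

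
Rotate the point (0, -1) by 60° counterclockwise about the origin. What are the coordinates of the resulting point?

Rotation matrix for 60°: [[cos 60°, -sin 60°], [sin 60°, cos 60°]] ≈ [[0.500000, -0.866025], [0.866025, 0.500000]]
[[0.500000, -0.866025], [0.866025, 0.500000]] × [0, -1]ᵀ ≈ [0.8660, -0.5000]ᵀ
Result: (0.8660, -0.5000)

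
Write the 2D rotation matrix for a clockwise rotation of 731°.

Rotation matrix formula: [[cos θ, -sin θ], [sin θ, cos θ]]
A clockwise rotation by 731° is equivalent to a counterclockwise rotation by -731°.
For θ = -731°:
cos(-731°) = 0.9816
sin(-731°) = -0.1908
Result: [[0.9816, 0.1908], [-0.1908, 0.9816]]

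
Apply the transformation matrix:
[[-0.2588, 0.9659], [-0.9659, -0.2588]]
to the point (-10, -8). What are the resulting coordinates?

Matrix multiplication:
[[-0.2588, 0.9659], [-0.9659, -0.2588]] × [-10, -8]ᵀ
= [(-0.2588)(-10) + (0.9659)(-8), (-0.9659)(-10) + (-0.2588)(-8)]ᵀ
= [-5.1392, 11.7294]ᵀ
Result: (-5.1392, 11.7294)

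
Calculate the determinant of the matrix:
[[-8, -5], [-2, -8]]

For a 2×2 matrix [[a, b], [c, d]], det = ad - bc
det = (-8)(-8) - (-5)(-2) = 64 - 10 = 54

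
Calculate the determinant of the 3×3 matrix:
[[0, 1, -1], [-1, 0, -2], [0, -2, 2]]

Expansion along first row:
det = 0·det([[0,-2],[-2,2]]) - 1·det([[-1,-2],[0,2]]) + -1·det([[-1,0],[0,-2]])
    = 0·(0·2 - -2·-2) - 1·(-1·2 - -2·0) + -1·(-1·-2 - 0·0)
    = 0·-4 - 1·-2 + -1·2
    = 0 + 2 + -2 = 0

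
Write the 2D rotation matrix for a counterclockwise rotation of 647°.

Rotation matrix formula: [[cos θ, -sin θ], [sin θ, cos θ]]
For θ = 647°:
cos(647°) = 0.2924
sin(647°) = -0.9563
Result: [[0.2924, 0.9563], [-0.9563, 0.2924]]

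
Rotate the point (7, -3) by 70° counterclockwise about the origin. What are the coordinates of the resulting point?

Rotation matrix for 70°: [[cos 70°, -sin 70°], [sin 70°, cos 70°]] ≈ [[0.342020, -0.939693], [0.939693, 0.342020]]
[[0.342020, -0.939693], [0.939693, 0.342020]] × [7, -3]ᵀ ≈ [5.2132, 5.5518]ᵀ
Result: (5.2132, 5.5518)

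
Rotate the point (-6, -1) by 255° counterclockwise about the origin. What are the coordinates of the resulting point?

Rotation matrix for 255°: [[cos 255°, -sin 255°], [sin 255°, cos 255°]] ≈ [[-0.258819, 0.965926], [-0.965926, -0.258819]]
[[-0.258819, 0.965926], [-0.965926, -0.258819]] × [-6, -1]ᵀ ≈ [0.5870, 6.0544]ᵀ
Result: (0.5870, 6.0544)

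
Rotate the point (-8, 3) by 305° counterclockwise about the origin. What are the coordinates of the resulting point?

Rotation matrix for 305°: [[cos 305°, -sin 305°], [sin 305°, cos 305°]] ≈ [[0.573576, 0.819152], [-0.819152, 0.573576]]
[[0.573576, 0.819152], [-0.819152, 0.573576]] × [-8, 3]ᵀ ≈ [-2.1312, 8.2739]ᵀ
Result: (-2.1312, 8.2739)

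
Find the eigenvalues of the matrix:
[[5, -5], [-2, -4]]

Characteristic equation: det(A - λI) = 0
λ² - (trace)λ + (det) = 0
trace = 5 + -4 = 1, det = (5)(-4) - (-5)(-2) = -30
λ² - (1)λ + (-30) = 0
λ = (1 ± √((1)² - 4·(-30))) / 2 = (1 ± √121) / 2
Solving: λ = -5, 6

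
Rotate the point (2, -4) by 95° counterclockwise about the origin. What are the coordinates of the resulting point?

Rotation matrix for 95°: [[cos 95°, -sin 95°], [sin 95°, cos 95°]] ≈ [[-0.087156, -0.996195], [0.996195, -0.087156]]
[[-0.087156, -0.996195], [0.996195, -0.087156]] × [2, -4]ᵀ ≈ [3.8105, 2.3410]ᵀ
Result: (3.8105, 2.3410)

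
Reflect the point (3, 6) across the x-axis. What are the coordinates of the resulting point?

Reflection across x-axis: (3, 6) → (3, -6)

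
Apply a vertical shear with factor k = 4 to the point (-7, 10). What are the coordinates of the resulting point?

Shear matrix for vertical shear with factor k = 4:
[[1, 0], [4, 1]]
Result: (-7, 10) → (-7, -18)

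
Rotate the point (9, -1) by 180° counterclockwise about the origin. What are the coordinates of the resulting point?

Rotation matrix for 180°: [[cos 180°, -sin 180°], [sin 180°, cos 180°]] = [[-1, 0], [0, -1]]
[[-1, 0], [0, -1]] × [9, -1]ᵀ = [-9, 1]ᵀ
Result: (-9, 1)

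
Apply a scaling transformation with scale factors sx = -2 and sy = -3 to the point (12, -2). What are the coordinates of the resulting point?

Scaling matrix:
[[-2, 0], [0, -3]]
Result: (12 × -2, -2 × -3) = (-24, 6)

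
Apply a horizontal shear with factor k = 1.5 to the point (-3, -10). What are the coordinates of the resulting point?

Shear matrix for horizontal shear with factor k = 1.5:
[[1, 1.50], [0, 1]]
Result: (-3, -10) → (-18, -10)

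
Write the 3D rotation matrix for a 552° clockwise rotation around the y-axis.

Rotation matrix for clockwise 552° around y-axis:
A clockwise rotation by 552° is a counterclockwise rotation by -552°.
cos(-552°) = -0.9781, sin(-552°) = 0.2079
Result: [[-0.9781, 0, 0.2079], [0, 1, 0], [-0.2079, 0, -0.9781]]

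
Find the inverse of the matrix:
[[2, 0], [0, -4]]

For [[a,b],[c,d]], inverse = (1/det)·[[d,-b],[-c,a]]
det = (2)(-4) - (0)(0) = -8 - 0 = -8
Inverse = (1/-8)·[[-4, 0], [0, 2]]
= [[1/2, 0], [0, -1/4]]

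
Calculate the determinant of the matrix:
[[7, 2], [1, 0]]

For a 2×2 matrix [[a, b], [c, d]], det = ad - bc
det = (7)(0) - (2)(1) = 0 - 2 = -2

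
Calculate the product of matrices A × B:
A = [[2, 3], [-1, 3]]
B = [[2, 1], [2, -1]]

Matrix multiplication:
C[0][0] = 2×2 + 3×2 = 10
C[0][1] = 2×1 + 3×-1 = -1
C[1][0] = -1×2 + 3×2 = 4
C[1][1] = -1×1 + 3×-1 = -4
Result: [[10, -1], [4, -4]]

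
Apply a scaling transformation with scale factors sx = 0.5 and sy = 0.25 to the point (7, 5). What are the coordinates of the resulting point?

Scaling matrix:
[[0.50, 0], [0, 0.25]]
Result: (7 × 0.5, 5 × 0.25) = (3.5, 1.25)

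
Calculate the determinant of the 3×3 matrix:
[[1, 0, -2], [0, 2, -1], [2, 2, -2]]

Expansion along first row:
det = 1·det([[2,-1],[2,-2]]) - 0·det([[0,-1],[2,-2]]) + -2·det([[0,2],[2,2]])
    = 1·(2·-2 - -1·2) - 0·(0·-2 - -1·2) + -2·(0·2 - 2·2)
    = 1·-2 - 0·2 + -2·-4
    = -2 + 0 + 8 = 6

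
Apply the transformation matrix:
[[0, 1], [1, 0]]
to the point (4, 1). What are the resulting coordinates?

Matrix multiplication:
[[0, 1], [1, 0]] × [4, 1]ᵀ
= [(0)(4) + (1)(1), (1)(4) + (0)(1)]ᵀ
= [1, 4]ᵀ
Result: (1, 4)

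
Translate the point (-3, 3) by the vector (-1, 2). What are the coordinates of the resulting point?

Translation by (-1, 2) (homogeneous matrix [[1, 0, -1], [0, 1, 2], [0, 0, 1]]):
x' = -3 + -1 = -4
y' = 3 + 2 = 5
Result: (-4, 5)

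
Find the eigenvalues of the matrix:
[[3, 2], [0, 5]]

Characteristic equation: det(A - λI) = 0
λ² - (trace)λ + (det) = 0
trace = 3 + 5 = 8, det = (3)(5) - (2)(0) = 15
λ² - (8)λ + (15) = 0
λ = (8 ± √((8)² - 4·(15))) / 2 = (8 ± √4) / 2
Solving: λ = 3, 5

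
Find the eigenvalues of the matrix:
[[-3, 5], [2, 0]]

Characteristic equation: det(A - λI) = 0
λ² - (trace)λ + (det) = 0
trace = -3 + 0 = -3, det = (-3)(0) - (5)(2) = -10
λ² - (-3)λ + (-10) = 0
λ = (-3 ± √((-3)² - 4·(-10))) / 2 = (-3 ± √49) / 2
Solving: λ = -5, 2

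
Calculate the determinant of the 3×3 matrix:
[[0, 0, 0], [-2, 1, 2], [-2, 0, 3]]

Expansion along first row:
det = 0·det([[1,2],[0,3]]) - 0·det([[-2,2],[-2,3]]) + 0·det([[-2,1],[-2,0]])
    = 0·(1·3 - 2·0) - 0·(-2·3 - 2·-2) + 0·(-2·0 - 1·-2)
    = 0·3 - 0·-2 + 0·2
    = 0 + 0 + 0 = 0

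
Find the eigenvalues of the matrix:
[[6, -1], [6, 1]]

Characteristic equation: det(A - λI) = 0
λ² - (trace)λ + (det) = 0
trace = 6 + 1 = 7, det = (6)(1) - (-1)(6) = 12
λ² - (7)λ + (12) = 0
λ = (7 ± √((7)² - 4·(12))) / 2 = (7 ± √1) / 2
Solving: λ = 3, 4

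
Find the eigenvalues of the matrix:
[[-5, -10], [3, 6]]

Characteristic equation: det(A - λI) = 0
λ² - (trace)λ + (det) = 0
trace = -5 + 6 = 1, det = (-5)(6) - (-10)(3) = 0
λ² - (1)λ + (0) = 0
λ = (1 ± √((1)² - 4·(0))) / 2 = (1 ± √1) / 2
Solving: λ = 0, 1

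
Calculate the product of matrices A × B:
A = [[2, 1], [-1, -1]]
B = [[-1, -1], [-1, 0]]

Matrix multiplication:
C[0][0] = 2×-1 + 1×-1 = -3
C[0][1] = 2×-1 + 1×0 = -2
C[1][0] = -1×-1 + -1×-1 = 2
C[1][1] = -1×-1 + -1×0 = 1
Result: [[-3, -2], [2, 1]]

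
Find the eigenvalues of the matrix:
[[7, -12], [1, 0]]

Characteristic equation: det(A - λI) = 0
λ² - (trace)λ + (det) = 0
trace = 7 + 0 = 7, det = (7)(0) - (-12)(1) = 12
λ² - (7)λ + (12) = 0
λ = (7 ± √((7)² - 4·(12))) / 2 = (7 ± √1) / 2
Solving: λ = 3, 4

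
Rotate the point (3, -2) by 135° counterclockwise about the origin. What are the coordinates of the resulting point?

Rotation matrix for 135°: [[cos 135°, -sin 135°], [sin 135°, cos 135°]] ≈ [[-0.707107, -0.707107], [0.707107, -0.707107]]
[[-0.707107, -0.707107], [0.707107, -0.707107]] × [3, -2]ᵀ ≈ [-0.7071, 3.5355]ᵀ
Result: (-0.7071, 3.5355)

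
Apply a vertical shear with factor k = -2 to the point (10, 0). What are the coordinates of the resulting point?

Shear matrix for vertical shear with factor k = -2:
[[1, 0], [-2, 1]]
Result: (10, 0) → (10, -20)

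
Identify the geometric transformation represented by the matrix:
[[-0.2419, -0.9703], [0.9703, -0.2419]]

This matrix represents: rotation by 104° counterclockwise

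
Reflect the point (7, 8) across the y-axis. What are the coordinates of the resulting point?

Reflection across y-axis: (7, 8) → (-7, 8)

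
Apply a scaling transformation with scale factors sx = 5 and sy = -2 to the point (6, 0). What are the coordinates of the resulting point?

Scaling matrix:
[[5, 0], [0, -2]]
Result: (6 × 5, 0 × -2) = (30, 0)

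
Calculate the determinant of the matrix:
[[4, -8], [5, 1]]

For a 2×2 matrix [[a, b], [c, d]], det = ad - bc
det = (4)(1) - (-8)(5) = 4 - -40 = 44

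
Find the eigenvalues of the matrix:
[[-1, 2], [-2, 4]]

Characteristic equation: det(A - λI) = 0
λ² - (trace)λ + (det) = 0
trace = -1 + 4 = 3, det = (-1)(4) - (2)(-2) = 0
λ² - (3)λ + (0) = 0
λ = (3 ± √((3)² - 4·(0))) / 2 = (3 ± √9) / 2
Solving: λ = 0, 3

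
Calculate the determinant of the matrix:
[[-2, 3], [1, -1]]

For a 2×2 matrix [[a, b], [c, d]], det = ad - bc
det = (-2)(-1) - (3)(1) = 2 - 3 = -1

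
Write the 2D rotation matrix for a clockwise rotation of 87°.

Rotation matrix formula: [[cos θ, -sin θ], [sin θ, cos θ]]
A clockwise rotation by 87° is equivalent to a counterclockwise rotation by -87°.
For θ = -87°:
cos(-87°) = 0.0523
sin(-87°) = -0.9986
Result: [[0.0523, 0.9986], [-0.9986, 0.0523]]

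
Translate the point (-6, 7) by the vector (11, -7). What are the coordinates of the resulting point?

Translation by (11, -7) (homogeneous matrix [[1, 0, 11], [0, 1, -7], [0, 0, 1]]):
x' = -6 + 11 = 5
y' = 7 + -7 = 0
Result: (5, 0)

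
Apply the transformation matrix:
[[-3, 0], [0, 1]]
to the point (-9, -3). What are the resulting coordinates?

Matrix multiplication:
[[-3, 0], [0, 1]] × [-9, -3]ᵀ
= [(-3)(-9) + (0)(-3), (0)(-9) + (1)(-3)]ᵀ
= [27, -3]ᵀ
Result: (27, -3)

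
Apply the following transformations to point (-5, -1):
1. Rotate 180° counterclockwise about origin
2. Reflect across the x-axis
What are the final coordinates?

Step 1: Rotate 180° → (5, 1)
Step 2: Reflect across x-axis → (5, -1)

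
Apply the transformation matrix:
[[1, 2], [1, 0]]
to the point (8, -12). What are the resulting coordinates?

Matrix multiplication:
[[1, 2], [1, 0]] × [8, -12]ᵀ
= [(1)(8) + (2)(-12), (1)(8) + (0)(-12)]ᵀ
= [-16, 8]ᵀ
Result: (-16, 8)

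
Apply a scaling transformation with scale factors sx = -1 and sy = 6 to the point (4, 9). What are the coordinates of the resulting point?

Scaling matrix:
[[-1, 0], [0, 6]]
Result: (4 × -1, 9 × 6) = (-4, 54)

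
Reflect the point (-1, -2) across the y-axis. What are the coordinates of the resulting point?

Reflection across y-axis: (-1, -2) → (1, -2)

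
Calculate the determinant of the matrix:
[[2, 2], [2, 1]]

For a 2×2 matrix [[a, b], [c, d]], det = ad - bc
det = (2)(1) - (2)(2) = 2 - 4 = -2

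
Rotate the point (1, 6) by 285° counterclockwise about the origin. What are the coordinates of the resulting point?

Rotation matrix for 285°: [[cos 285°, -sin 285°], [sin 285°, cos 285°]] ≈ [[0.258819, 0.965926], [-0.965926, 0.258819]]
[[0.258819, 0.965926], [-0.965926, 0.258819]] × [1, 6]ᵀ ≈ [6.0544, 0.5870]ᵀ
Result: (6.0544, 0.5870)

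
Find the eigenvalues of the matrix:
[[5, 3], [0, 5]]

Characteristic equation: det(A - λI) = 0
λ² - (trace)λ + (det) = 0
trace = 5 + 5 = 10, det = (5)(5) - (3)(0) = 25
λ² - (10)λ + (25) = 0
λ = (10 ± √((10)² - 4·(25))) / 2 = (10 ± √0) / 2
Solving: λ = 5, 5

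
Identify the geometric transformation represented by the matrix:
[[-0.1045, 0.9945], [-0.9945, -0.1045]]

This matrix represents: rotation by 264° counterclockwise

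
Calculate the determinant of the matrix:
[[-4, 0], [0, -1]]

For a 2×2 matrix [[a, b], [c, d]], det = ad - bc
det = (-4)(-1) - (0)(0) = 4 - 0 = 4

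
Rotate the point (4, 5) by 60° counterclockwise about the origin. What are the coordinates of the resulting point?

Rotation matrix for 60°: [[cos 60°, -sin 60°], [sin 60°, cos 60°]] ≈ [[0.500000, -0.866025], [0.866025, 0.500000]]
[[0.500000, -0.866025], [0.866025, 0.500000]] × [4, 5]ᵀ ≈ [-2.3301, 5.9641]ᵀ
Result: (-2.3301, 5.9641)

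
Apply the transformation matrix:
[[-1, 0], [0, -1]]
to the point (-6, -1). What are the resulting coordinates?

Matrix multiplication:
[[-1, 0], [0, -1]] × [-6, -1]ᵀ
= [(-1)(-6) + (0)(-1), (0)(-6) + (-1)(-1)]ᵀ
= [6, 1]ᵀ
Result: (6, 1)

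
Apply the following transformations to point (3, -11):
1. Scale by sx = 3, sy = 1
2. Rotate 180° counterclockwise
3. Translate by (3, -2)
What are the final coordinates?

Step 1: Scale → (9, -11)
Step 2: Rotate 180° → (-9, 11)
Step 3: Translate → (-6, 9)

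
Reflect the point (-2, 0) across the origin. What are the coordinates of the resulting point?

Reflection across origin: (-2, 0) → (2, 0)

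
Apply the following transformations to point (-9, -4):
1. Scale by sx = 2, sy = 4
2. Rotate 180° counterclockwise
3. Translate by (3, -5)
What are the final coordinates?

Step 1: Scale → (-18, -16)
Step 2: Rotate 180° → (18, 16)
Step 3: Translate → (21, 11)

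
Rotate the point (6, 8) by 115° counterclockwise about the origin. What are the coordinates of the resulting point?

Rotation matrix for 115°: [[cos 115°, -sin 115°], [sin 115°, cos 115°]] ≈ [[-0.422618, -0.906308], [0.906308, -0.422618]]
[[-0.422618, -0.906308], [0.906308, -0.422618]] × [6, 8]ᵀ ≈ [-9.7862, 2.0569]ᵀ
Result: (-9.7862, 2.0569)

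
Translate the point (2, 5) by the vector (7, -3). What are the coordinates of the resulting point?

Translation by (7, -3) (homogeneous matrix [[1, 0, 7], [0, 1, -3], [0, 0, 1]]):
x' = 2 + 7 = 9
y' = 5 + -3 = 2
Result: (9, 2)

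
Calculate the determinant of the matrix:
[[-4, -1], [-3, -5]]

For a 2×2 matrix [[a, b], [c, d]], det = ad - bc
det = (-4)(-5) - (-1)(-3) = 20 - 3 = 17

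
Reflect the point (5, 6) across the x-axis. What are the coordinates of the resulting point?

Reflection across x-axis: (5, 6) → (5, -6)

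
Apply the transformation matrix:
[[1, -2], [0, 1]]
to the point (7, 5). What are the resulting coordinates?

Matrix multiplication:
[[1, -2], [0, 1]] × [7, 5]ᵀ
= [(1)(7) + (-2)(5), (0)(7) + (1)(5)]ᵀ
= [-3, 5]ᵀ
Result: (-3, 5)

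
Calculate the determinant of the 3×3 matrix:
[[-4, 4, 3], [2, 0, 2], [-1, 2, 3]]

Expansion along first row:
det = -4·det([[0,2],[2,3]]) - 4·det([[2,2],[-1,3]]) + 3·det([[2,0],[-1,2]])
    = -4·(0·3 - 2·2) - 4·(2·3 - 2·-1) + 3·(2·2 - 0·-1)
    = -4·-4 - 4·8 + 3·4
    = 16 + -32 + 12 = -4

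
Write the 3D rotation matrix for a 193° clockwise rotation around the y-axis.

Rotation matrix for clockwise 193° around y-axis:
A clockwise rotation by 193° is a counterclockwise rotation by -193°.
cos(-193°) = -0.9744, sin(-193°) = 0.2250
Result: [[-0.9744, 0, 0.2250], [0, 1, 0], [-0.2250, 0, -0.9744]]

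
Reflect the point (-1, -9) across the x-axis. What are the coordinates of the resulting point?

Reflection across x-axis: (-1, -9) → (-1, 9)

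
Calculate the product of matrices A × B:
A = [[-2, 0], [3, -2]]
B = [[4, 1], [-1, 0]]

Matrix multiplication:
C[0][0] = -2×4 + 0×-1 = -8
C[0][1] = -2×1 + 0×0 = -2
C[1][0] = 3×4 + -2×-1 = 14
C[1][1] = 3×1 + -2×0 = 3
Result: [[-8, -2], [14, 3]]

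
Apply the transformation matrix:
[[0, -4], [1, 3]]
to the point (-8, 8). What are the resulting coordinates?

Matrix multiplication:
[[0, -4], [1, 3]] × [-8, 8]ᵀ
= [(0)(-8) + (-4)(8), (1)(-8) + (3)(8)]ᵀ
= [-32, 16]ᵀ
Result: (-32, 16)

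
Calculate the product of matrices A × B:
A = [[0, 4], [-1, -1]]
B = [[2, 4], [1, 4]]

Matrix multiplication:
C[0][0] = 0×2 + 4×1 = 4
C[0][1] = 0×4 + 4×4 = 16
C[1][0] = -1×2 + -1×1 = -3
C[1][1] = -1×4 + -1×4 = -8
Result: [[4, 16], [-3, -8]]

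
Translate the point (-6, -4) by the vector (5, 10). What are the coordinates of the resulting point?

Translation by (5, 10) (homogeneous matrix [[1, 0, 5], [0, 1, 10], [0, 0, 1]]):
x' = -6 + 5 = -1
y' = -4 + 10 = 6
Result: (-1, 6)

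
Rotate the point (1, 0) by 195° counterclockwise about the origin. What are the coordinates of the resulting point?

Rotation matrix for 195°: [[cos 195°, -sin 195°], [sin 195°, cos 195°]] ≈ [[-0.965926, 0.258819], [-0.258819, -0.965926]]
[[-0.965926, 0.258819], [-0.258819, -0.965926]] × [1, 0]ᵀ ≈ [-0.9659, -0.2588]ᵀ
Result: (-0.9659, -0.2588)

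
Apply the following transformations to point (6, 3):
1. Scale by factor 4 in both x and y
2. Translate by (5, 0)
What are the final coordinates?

Step 1: Scale (6, 3) by 4 → (24, 12)
Step 2: Translate by (5, 0) → (29, 12)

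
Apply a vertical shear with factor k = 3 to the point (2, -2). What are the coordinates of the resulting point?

Shear matrix for vertical shear with factor k = 3:
[[1, 0], [3, 1]]
Result: (2, -2) → (2, 4)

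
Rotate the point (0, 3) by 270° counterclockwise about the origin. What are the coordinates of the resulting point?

Rotation matrix for 270°: [[cos 270°, -sin 270°], [sin 270°, cos 270°]] = [[0, 1], [-1, 0]]
[[0, 1], [-1, 0]] × [0, 3]ᵀ = [3, 0]ᵀ
Result: (3, 0)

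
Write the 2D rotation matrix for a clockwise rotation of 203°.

Rotation matrix formula: [[cos θ, -sin θ], [sin θ, cos θ]]
A clockwise rotation by 203° is equivalent to a counterclockwise rotation by -203°.
For θ = -203°:
cos(-203°) = -0.9205
sin(-203°) = 0.3907
Result: [[-0.9205, -0.3907], [0.3907, -0.9205]]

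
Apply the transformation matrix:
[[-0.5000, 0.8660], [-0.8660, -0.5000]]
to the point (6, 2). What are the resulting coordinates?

Matrix multiplication:
[[-0.5000, 0.8660], [-0.8660, -0.5000]] × [6, 2]ᵀ
= [(-0.5000)(6) + (0.8660)(2), (-0.8660)(6) + (-0.5000)(2)]ᵀ
= [-1.2680, -6.1960]ᵀ
Result: (-1.2680, -6.1960)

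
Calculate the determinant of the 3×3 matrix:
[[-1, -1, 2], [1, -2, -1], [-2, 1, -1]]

Expansion along first row:
det = -1·det([[-2,-1],[1,-1]]) - -1·det([[1,-1],[-2,-1]]) + 2·det([[1,-2],[-2,1]])
    = -1·(-2·-1 - -1·1) - -1·(1·-1 - -1·-2) + 2·(1·1 - -2·-2)
    = -1·3 - -1·-3 + 2·-3
    = -3 + -3 + -6 = -12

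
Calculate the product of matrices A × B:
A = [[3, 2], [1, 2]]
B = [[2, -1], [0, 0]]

Matrix multiplication:
C[0][0] = 3×2 + 2×0 = 6
C[0][1] = 3×-1 + 2×0 = -3
C[1][0] = 1×2 + 2×0 = 2
C[1][1] = 1×-1 + 2×0 = -1
Result: [[6, -3], [2, -1]]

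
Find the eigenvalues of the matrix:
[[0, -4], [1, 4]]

Characteristic equation: det(A - λI) = 0
λ² - (trace)λ + (det) = 0
trace = 0 + 4 = 4, det = (0)(4) - (-4)(1) = 4
λ² - (4)λ + (4) = 0
λ = (4 ± √((4)² - 4·(4))) / 2 = (4 ± √0) / 2
Solving: λ = 2, 2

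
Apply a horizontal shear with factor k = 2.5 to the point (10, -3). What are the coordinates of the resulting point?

Shear matrix for horizontal shear with factor k = 2.5:
[[1, 2.50], [0, 1]]
Result: (10, -3) → (2.5, -3)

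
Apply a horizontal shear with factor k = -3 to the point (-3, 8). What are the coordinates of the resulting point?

Shear matrix for horizontal shear with factor k = -3:
[[1, -3], [0, 1]]
Result: (-3, 8) → (-27, 8)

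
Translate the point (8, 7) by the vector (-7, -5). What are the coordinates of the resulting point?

Translation by (-7, -5) (homogeneous matrix [[1, 0, -7], [0, 1, -5], [0, 0, 1]]):
x' = 8 + -7 = 1
y' = 7 + -5 = 2
Result: (1, 2)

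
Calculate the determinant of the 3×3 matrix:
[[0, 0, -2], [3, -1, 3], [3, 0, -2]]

Expansion along first row:
det = 0·det([[-1,3],[0,-2]]) - 0·det([[3,3],[3,-2]]) + -2·det([[3,-1],[3,0]])
    = 0·(-1·-2 - 3·0) - 0·(3·-2 - 3·3) + -2·(3·0 - -1·3)
    = 0·2 - 0·-15 + -2·3
    = 0 + 0 + -6 = -6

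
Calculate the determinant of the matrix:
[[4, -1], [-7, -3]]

For a 2×2 matrix [[a, b], [c, d]], det = ad - bc
det = (4)(-3) - (-1)(-7) = -12 - 7 = -19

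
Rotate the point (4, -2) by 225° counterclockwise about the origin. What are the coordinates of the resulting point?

Rotation matrix for 225°: [[cos 225°, -sin 225°], [sin 225°, cos 225°]] ≈ [[-0.707107, 0.707107], [-0.707107, -0.707107]]
[[-0.707107, 0.707107], [-0.707107, -0.707107]] × [4, -2]ᵀ ≈ [-4.2426, -1.4142]ᵀ
Result: (-4.2426, -1.4142)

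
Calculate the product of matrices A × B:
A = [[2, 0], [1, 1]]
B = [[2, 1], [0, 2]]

Matrix multiplication:
C[0][0] = 2×2 + 0×0 = 4
C[0][1] = 2×1 + 0×2 = 2
C[1][0] = 1×2 + 1×0 = 2
C[1][1] = 1×1 + 1×2 = 3
Result: [[4, 2], [2, 3]]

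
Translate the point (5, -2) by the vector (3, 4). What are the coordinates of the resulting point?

Translation by (3, 4) (homogeneous matrix [[1, 0, 3], [0, 1, 4], [0, 0, 1]]):
x' = 5 + 3 = 8
y' = -2 + 4 = 2
Result: (8, 2)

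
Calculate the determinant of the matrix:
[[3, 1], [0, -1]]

For a 2×2 matrix [[a, b], [c, d]], det = ad - bc
det = (3)(-1) - (1)(0) = -3 - 0 = -3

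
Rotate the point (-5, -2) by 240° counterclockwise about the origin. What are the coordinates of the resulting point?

Rotation matrix for 240°: [[cos 240°, -sin 240°], [sin 240°, cos 240°]] ≈ [[-0.500000, 0.866025], [-0.866025, -0.500000]]
[[-0.500000, 0.866025], [-0.866025, -0.500000]] × [-5, -2]ᵀ ≈ [0.7679, 5.3301]ᵀ
Result: (0.7679, 5.3301)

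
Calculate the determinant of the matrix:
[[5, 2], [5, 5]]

For a 2×2 matrix [[a, b], [c, d]], det = ad - bc
det = (5)(5) - (2)(5) = 25 - 10 = 15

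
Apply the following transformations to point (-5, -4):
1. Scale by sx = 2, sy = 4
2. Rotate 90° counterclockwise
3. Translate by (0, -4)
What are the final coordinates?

Step 1: Scale → (-10, -16)
Step 2: Rotate 90° → (16, -10)
Step 3: Translate → (16, -14)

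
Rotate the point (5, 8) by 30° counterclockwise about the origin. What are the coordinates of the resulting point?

Rotation matrix for 30°: [[cos 30°, -sin 30°], [sin 30°, cos 30°]] ≈ [[0.866025, -0.500000], [0.500000, 0.866025]]
[[0.866025, -0.500000], [0.500000, 0.866025]] × [5, 8]ᵀ ≈ [0.3301, 9.4282]ᵀ
Result: (0.3301, 9.4282)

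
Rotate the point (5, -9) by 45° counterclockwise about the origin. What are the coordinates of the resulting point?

Rotation matrix for 45°: [[cos 45°, -sin 45°], [sin 45°, cos 45°]] ≈ [[0.707107, -0.707107], [0.707107, 0.707107]]
[[0.707107, -0.707107], [0.707107, 0.707107]] × [5, -9]ᵀ ≈ [9.8995, -2.8284]ᵀ
Result: (9.8995, -2.8284)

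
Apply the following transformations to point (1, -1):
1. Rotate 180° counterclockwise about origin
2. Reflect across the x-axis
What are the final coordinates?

Step 1: Rotate 180° → (-1, 1)
Step 2: Reflect across x-axis → (-1, -1)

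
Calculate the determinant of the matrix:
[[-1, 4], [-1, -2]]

For a 2×2 matrix [[a, b], [c, d]], det = ad - bc
det = (-1)(-2) - (4)(-1) = 2 - -4 = 6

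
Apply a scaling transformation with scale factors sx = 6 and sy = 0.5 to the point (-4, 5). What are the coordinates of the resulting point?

Scaling matrix:
[[6, 0], [0, 0.50]]
Result: (-4 × 6, 5 × 0.5) = (-24, 2.5)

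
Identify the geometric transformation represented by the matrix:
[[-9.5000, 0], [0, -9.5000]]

This matrix represents: uniform scaling by factor -9.5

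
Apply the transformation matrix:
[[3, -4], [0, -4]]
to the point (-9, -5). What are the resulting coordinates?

Matrix multiplication:
[[3, -4], [0, -4]] × [-9, -5]ᵀ
= [(3)(-9) + (-4)(-5), (0)(-9) + (-4)(-5)]ᵀ
= [-7, 20]ᵀ
Result: (-7, 20)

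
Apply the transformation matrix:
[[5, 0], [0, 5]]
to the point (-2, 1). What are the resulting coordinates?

Matrix multiplication:
[[5, 0], [0, 5]] × [-2, 1]ᵀ
= [(5)(-2) + (0)(1), (0)(-2) + (5)(1)]ᵀ
= [-10, 5]ᵀ
Result: (-10, 5)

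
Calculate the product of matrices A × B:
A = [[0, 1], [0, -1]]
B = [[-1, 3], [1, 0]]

Matrix multiplication:
C[0][0] = 0×-1 + 1×1 = 1
C[0][1] = 0×3 + 1×0 = 0
C[1][0] = 0×-1 + -1×1 = -1
C[1][1] = 0×3 + -1×0 = 0
Result: [[1, 0], [-1, 0]]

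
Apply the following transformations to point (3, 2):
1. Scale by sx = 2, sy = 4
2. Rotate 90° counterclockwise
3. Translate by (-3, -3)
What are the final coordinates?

Step 1: Scale → (6, 8)
Step 2: Rotate 90° → (-8, 6)
Step 3: Translate → (-11, 3)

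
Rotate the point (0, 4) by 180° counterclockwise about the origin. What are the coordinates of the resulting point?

Rotation matrix for 180°: [[cos 180°, -sin 180°], [sin 180°, cos 180°]] = [[-1, 0], [0, -1]]
[[-1, 0], [0, -1]] × [0, 4]ᵀ = [0, -4]ᵀ
Result: (0, -4)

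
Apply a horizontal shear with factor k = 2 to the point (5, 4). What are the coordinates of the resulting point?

Shear matrix for horizontal shear with factor k = 2:
[[1, 2], [0, 1]]
Result: (5, 4) → (13, 4)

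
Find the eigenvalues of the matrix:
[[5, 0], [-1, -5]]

Characteristic equation: det(A - λI) = 0
λ² - (trace)λ + (det) = 0
trace = 5 + -5 = 0, det = (5)(-5) - (0)(-1) = -25
λ² - (0)λ + (-25) = 0
λ = (0 ± √((0)² - 4·(-25))) / 2 = (0 ± √100) / 2
Solving: λ = -5, 5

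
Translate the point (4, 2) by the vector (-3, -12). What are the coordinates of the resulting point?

Translation by (-3, -12) (homogeneous matrix [[1, 0, -3], [0, 1, -12], [0, 0, 1]]):
x' = 4 + -3 = 1
y' = 2 + -12 = -10
Result: (1, -10)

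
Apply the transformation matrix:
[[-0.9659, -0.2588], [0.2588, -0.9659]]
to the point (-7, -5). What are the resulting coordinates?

Matrix multiplication:
[[-0.9659, -0.2588], [0.2588, -0.9659]] × [-7, -5]ᵀ
= [(-0.9659)(-7) + (-0.2588)(-5), (0.2588)(-7) + (-0.9659)(-5)]ᵀ
= [8.0553, 3.0179]ᵀ
Result: (8.0553, 3.0179)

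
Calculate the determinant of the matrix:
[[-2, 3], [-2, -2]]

For a 2×2 matrix [[a, b], [c, d]], det = ad - bc
det = (-2)(-2) - (3)(-2) = 4 - -6 = 10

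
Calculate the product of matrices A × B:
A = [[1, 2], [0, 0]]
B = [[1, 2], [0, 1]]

Matrix multiplication:
C[0][0] = 1×1 + 2×0 = 1
C[0][1] = 1×2 + 2×1 = 4
C[1][0] = 0×1 + 0×0 = 0
C[1][1] = 0×2 + 0×1 = 0
Result: [[1, 4], [0, 0]]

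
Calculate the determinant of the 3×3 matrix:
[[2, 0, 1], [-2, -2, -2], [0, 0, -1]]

Expansion along first row:
det = 2·det([[-2,-2],[0,-1]]) - 0·det([[-2,-2],[0,-1]]) + 1·det([[-2,-2],[0,0]])
    = 2·(-2·-1 - -2·0) - 0·(-2·-1 - -2·0) + 1·(-2·0 - -2·0)
    = 2·2 - 0·2 + 1·0
    = 4 + 0 + 0 = 4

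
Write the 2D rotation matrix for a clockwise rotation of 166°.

Rotation matrix formula: [[cos θ, -sin θ], [sin θ, cos θ]]
A clockwise rotation by 166° is equivalent to a counterclockwise rotation by -166°.
For θ = -166°:
cos(-166°) = -0.9703
sin(-166°) = -0.2419
Result: [[-0.9703, 0.2419], [-0.2419, -0.9703]]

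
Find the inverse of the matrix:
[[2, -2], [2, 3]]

For [[a,b],[c,d]], inverse = (1/det)·[[d,-b],[-c,a]]
det = (2)(3) - (-2)(2) = 6 - -4 = 10
Inverse = (1/10)·[[3, 2], [-2, 2]]
= [[3/10, 1/5], [-1/5, 1/5]]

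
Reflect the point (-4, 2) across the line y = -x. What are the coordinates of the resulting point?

Reflection across line y = -x: (-4, 2) → (-2, 4)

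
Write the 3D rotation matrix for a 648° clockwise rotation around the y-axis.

Rotation matrix for clockwise 648° around y-axis:
A clockwise rotation by 648° is a counterclockwise rotation by -648°.
cos(-648°) = 0.3090, sin(-648°) = 0.9511
Result: [[0.3090, 0, 0.9511], [0, 1, 0], [-0.9511, 0, 0.3090]]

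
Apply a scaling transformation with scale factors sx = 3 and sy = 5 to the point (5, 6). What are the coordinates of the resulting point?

Scaling matrix:
[[3, 0], [0, 5]]
Result: (5 × 3, 6 × 5) = (15, 30)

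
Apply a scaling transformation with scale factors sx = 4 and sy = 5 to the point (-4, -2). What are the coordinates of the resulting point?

Scaling matrix:
[[4, 0], [0, 5]]
Result: (-4 × 4, -2 × 5) = (-16, -10)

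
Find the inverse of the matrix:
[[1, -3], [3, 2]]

For [[a,b],[c,d]], inverse = (1/det)·[[d,-b],[-c,a]]
det = (1)(2) - (-3)(3) = 2 - -9 = 11
Inverse = (1/11)·[[2, 3], [-3, 1]]
= [[2/11, 3/11], [-3/11, 1/11]]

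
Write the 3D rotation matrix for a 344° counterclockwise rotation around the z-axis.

Rotation matrix for counterclockwise 344° around z-axis:
cos(344°) = 0.9613, sin(344°) = -0.2756
Result: [[0.9613, 0.2756, 0], [-0.2756, 0.9613, 0], [0, 0, 1]]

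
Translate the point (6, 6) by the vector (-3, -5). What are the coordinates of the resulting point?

Translation by (-3, -5) (homogeneous matrix [[1, 0, -3], [0, 1, -5], [0, 0, 1]]):
x' = 6 + -3 = 3
y' = 6 + -5 = 1
Result: (3, 1)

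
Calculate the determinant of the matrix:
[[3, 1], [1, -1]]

For a 2×2 matrix [[a, b], [c, d]], det = ad - bc
det = (3)(-1) - (1)(1) = -3 - 1 = -4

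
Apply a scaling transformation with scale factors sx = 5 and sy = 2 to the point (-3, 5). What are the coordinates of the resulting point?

Scaling matrix:
[[5, 0], [0, 2]]
Result: (-3 × 5, 5 × 2) = (-15, 10)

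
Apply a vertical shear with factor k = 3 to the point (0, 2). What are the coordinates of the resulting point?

Shear matrix for vertical shear with factor k = 3:
[[1, 0], [3, 1]]
Result: (0, 2) → (0, 2)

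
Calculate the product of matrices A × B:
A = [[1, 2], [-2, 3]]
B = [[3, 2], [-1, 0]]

Matrix multiplication:
C[0][0] = 1×3 + 2×-1 = 1
C[0][1] = 1×2 + 2×0 = 2
C[1][0] = -2×3 + 3×-1 = -9
C[1][1] = -2×2 + 3×0 = -4
Result: [[1, 2], [-9, -4]]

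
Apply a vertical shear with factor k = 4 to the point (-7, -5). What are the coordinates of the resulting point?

Shear matrix for vertical shear with factor k = 4:
[[1, 0], [4, 1]]
Result: (-7, -5) → (-7, -33)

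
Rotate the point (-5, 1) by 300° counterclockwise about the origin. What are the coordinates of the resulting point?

Rotation matrix for 300°: [[cos 300°, -sin 300°], [sin 300°, cos 300°]] ≈ [[0.500000, 0.866025], [-0.866025, 0.500000]]
[[0.500000, 0.866025], [-0.866025, 0.500000]] × [-5, 1]ᵀ ≈ [-1.6340, 4.8301]ᵀ
Result: (-1.6340, 4.8301)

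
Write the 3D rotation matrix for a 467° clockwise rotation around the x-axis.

Rotation matrix for clockwise 467° around x-axis:
A clockwise rotation by 467° is a counterclockwise rotation by -467°.
cos(-467°) = -0.2924, sin(-467°) = -0.9563
Result: [[1, 0, 0], [0, -0.2924, 0.9563], [0, -0.9563, -0.2924]]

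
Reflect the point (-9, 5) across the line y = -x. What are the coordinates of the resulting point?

Reflection across line y = -x: (-9, 5) → (-5, 9)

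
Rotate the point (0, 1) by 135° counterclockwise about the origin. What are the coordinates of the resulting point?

Rotation matrix for 135°: [[cos 135°, -sin 135°], [sin 135°, cos 135°]] ≈ [[-0.707107, -0.707107], [0.707107, -0.707107]]
[[-0.707107, -0.707107], [0.707107, -0.707107]] × [0, 1]ᵀ ≈ [-0.7071, -0.7071]ᵀ
Result: (-0.7071, -0.7071)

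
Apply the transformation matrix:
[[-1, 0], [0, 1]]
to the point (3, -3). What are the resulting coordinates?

Matrix multiplication:
[[-1, 0], [0, 1]] × [3, -3]ᵀ
= [(-1)(3) + (0)(-3), (0)(3) + (1)(-3)]ᵀ
= [-3, -3]ᵀ
Result: (-3, -3)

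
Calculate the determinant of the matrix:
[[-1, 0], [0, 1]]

For a 2×2 matrix [[a, b], [c, d]], det = ad - bc
det = (-1)(1) - (0)(0) = -1 - 0 = -1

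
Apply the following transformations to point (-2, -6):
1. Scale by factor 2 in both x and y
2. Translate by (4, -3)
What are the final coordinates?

Step 1: Scale (-2, -6) by 2 → (-4, -12)
Step 2: Translate by (4, -3) → (0, -15)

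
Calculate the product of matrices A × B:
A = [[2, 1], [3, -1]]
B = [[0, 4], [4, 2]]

Matrix multiplication:
C[0][0] = 2×0 + 1×4 = 4
C[0][1] = 2×4 + 1×2 = 10
C[1][0] = 3×0 + -1×4 = -4
C[1][1] = 3×4 + -1×2 = 10
Result: [[4, 10], [-4, 10]]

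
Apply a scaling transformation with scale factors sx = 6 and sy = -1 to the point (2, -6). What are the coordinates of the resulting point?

Scaling matrix:
[[6, 0], [0, -1]]
Result: (2 × 6, -6 × -1) = (12, 6)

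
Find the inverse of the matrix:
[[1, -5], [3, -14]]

For [[a,b],[c,d]], inverse = (1/det)·[[d,-b],[-c,a]]
det = (1)(-14) - (-5)(3) = -14 - -15 = 1
Inverse = [[-14, 5], [-3, 1]]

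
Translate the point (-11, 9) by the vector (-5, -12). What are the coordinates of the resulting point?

Translation by (-5, -12) (homogeneous matrix [[1, 0, -5], [0, 1, -12], [0, 0, 1]]):
x' = -11 + -5 = -16
y' = 9 + -12 = -3
Result: (-16, -3)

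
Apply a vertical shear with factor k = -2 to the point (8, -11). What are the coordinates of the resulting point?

Shear matrix for vertical shear with factor k = -2:
[[1, 0], [-2, 1]]
Result: (8, -11) → (8, -27)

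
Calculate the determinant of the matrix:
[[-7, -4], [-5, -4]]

For a 2×2 matrix [[a, b], [c, d]], det = ad - bc
det = (-7)(-4) - (-4)(-5) = 28 - 20 = 8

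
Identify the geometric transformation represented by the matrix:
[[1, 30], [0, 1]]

This matrix represents: horizontal shear with factor 30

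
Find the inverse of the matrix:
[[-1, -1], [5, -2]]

For [[a,b],[c,d]], inverse = (1/det)·[[d,-b],[-c,a]]
det = (-1)(-2) - (-1)(5) = 2 - -5 = 7
Inverse = (1/7)·[[-2, 1], [-5, -1]]
= [[-2/7, 1/7], [-5/7, -1/7]]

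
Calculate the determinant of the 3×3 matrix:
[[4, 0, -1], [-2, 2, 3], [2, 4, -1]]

Expansion along first row:
det = 4·det([[2,3],[4,-1]]) - 0·det([[-2,3],[2,-1]]) + -1·det([[-2,2],[2,4]])
    = 4·(2·-1 - 3·4) - 0·(-2·-1 - 3·2) + -1·(-2·4 - 2·2)
    = 4·-14 - 0·-4 + -1·-12
    = -56 + 0 + 12 = -44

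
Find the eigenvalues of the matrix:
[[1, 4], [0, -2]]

Characteristic equation: det(A - λI) = 0
λ² - (trace)λ + (det) = 0
trace = 1 + -2 = -1, det = (1)(-2) - (4)(0) = -2
λ² - (-1)λ + (-2) = 0
λ = (-1 ± √((-1)² - 4·(-2))) / 2 = (-1 ± √9) / 2
Solving: λ = -2, 1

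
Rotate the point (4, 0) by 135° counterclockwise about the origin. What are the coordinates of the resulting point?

Rotation matrix for 135°: [[cos 135°, -sin 135°], [sin 135°, cos 135°]] ≈ [[-0.707107, -0.707107], [0.707107, -0.707107]]
[[-0.707107, -0.707107], [0.707107, -0.707107]] × [4, 0]ᵀ ≈ [-2.8284, 2.8284]ᵀ
Result: (-2.8284, 2.8284)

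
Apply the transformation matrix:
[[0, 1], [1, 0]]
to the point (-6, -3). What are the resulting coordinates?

Matrix multiplication:
[[0, 1], [1, 0]] × [-6, -3]ᵀ
= [(0)(-6) + (1)(-3), (1)(-6) + (0)(-3)]ᵀ
= [-3, -6]ᵀ
Result: (-3, -6)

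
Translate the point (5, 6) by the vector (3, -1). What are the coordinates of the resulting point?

Translation by (3, -1) (homogeneous matrix [[1, 0, 3], [0, 1, -1], [0, 0, 1]]):
x' = 5 + 3 = 8
y' = 6 + -1 = 5
Result: (8, 5)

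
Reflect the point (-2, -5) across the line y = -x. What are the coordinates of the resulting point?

Reflection across line y = -x: (-2, -5) → (5, 2)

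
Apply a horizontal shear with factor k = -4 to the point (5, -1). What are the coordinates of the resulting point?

Shear matrix for horizontal shear with factor k = -4:
[[1, -4], [0, 1]]
Result: (5, -1) → (9, -1)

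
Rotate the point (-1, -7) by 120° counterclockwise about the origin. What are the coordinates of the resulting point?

Rotation matrix for 120°: [[cos 120°, -sin 120°], [sin 120°, cos 120°]] ≈ [[-0.500000, -0.866025], [0.866025, -0.500000]]
[[-0.500000, -0.866025], [0.866025, -0.500000]] × [-1, -7]ᵀ ≈ [6.5622, 2.6340]ᵀ
Result: (6.5622, 2.6340)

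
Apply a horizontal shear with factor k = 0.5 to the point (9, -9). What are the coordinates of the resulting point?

Shear matrix for horizontal shear with factor k = 0.5:
[[1, 0.50], [0, 1]]
Result: (9, -9) → (4.5, -9)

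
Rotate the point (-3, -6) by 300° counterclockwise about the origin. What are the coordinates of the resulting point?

Rotation matrix for 300°: [[cos 300°, -sin 300°], [sin 300°, cos 300°]] ≈ [[0.500000, 0.866025], [-0.866025, 0.500000]]
[[0.500000, 0.866025], [-0.866025, 0.500000]] × [-3, -6]ᵀ ≈ [-6.6962, -0.4019]ᵀ
Result: (-6.6962, -0.4019)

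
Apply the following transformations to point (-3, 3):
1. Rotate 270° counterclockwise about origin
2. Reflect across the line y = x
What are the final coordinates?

Step 1: Rotate 270° → (3, 3)
Step 2: Reflect across line y = x → (3, 3)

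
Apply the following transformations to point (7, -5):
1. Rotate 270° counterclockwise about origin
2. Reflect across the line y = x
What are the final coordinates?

Step 1: Rotate 270° → (-5, -7)
Step 2: Reflect across line y = x → (-7, -5)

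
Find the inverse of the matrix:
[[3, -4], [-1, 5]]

For [[a,b],[c,d]], inverse = (1/det)·[[d,-b],[-c,a]]
det = (3)(5) - (-4)(-1) = 15 - 4 = 11
Inverse = (1/11)·[[5, 4], [1, 3]]
= [[5/11, 4/11], [1/11, 3/11]]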